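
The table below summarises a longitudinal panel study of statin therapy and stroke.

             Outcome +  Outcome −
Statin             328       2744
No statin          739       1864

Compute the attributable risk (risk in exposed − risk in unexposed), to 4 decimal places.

-0.1771

Cells: a = 328, b = 2744, c = 739, d = 1864.
Risk in exposed = 328/3072 = 0.106771; risk in unexposed = 739/2603 = 0.283903.
Risk difference = 0.106771 − 0.283903 = -0.177132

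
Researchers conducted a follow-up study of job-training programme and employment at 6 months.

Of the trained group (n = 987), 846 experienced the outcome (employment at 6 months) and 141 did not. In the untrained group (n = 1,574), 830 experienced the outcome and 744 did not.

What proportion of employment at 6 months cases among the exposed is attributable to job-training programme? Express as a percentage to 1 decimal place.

From the description: a = 846, b = 141, c = 830, d = 744.
Risk in exposed = 846/987 = 0.85714; risk in unexposed = 830/1574 = 0.52732.
RR = 0.85714/0.52732 = 1.62547
AR% = (RR − 1)/RR × 100 = (1.62547 − 1)/1.62547 × 100 = 38.4795%

38.5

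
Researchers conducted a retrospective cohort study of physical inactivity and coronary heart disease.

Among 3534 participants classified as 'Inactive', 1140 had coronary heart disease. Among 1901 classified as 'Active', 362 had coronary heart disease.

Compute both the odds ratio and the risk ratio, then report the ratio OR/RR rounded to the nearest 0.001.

1.195

From the description: a = 1140, b = 2394, c = 362, d = 1539.
OR = (1140·1539)/(2394·362) = 1754460/866628 = 2.02447
Risk in exposed = 1140/3534 = 0.32258; risk in unexposed = 362/1901 = 0.19043; RR = 1.69399
OR/RR = 2.02447 / 1.69399 = 1.19509
The outcome is not rare, so the OR lies further from 1 than the RR.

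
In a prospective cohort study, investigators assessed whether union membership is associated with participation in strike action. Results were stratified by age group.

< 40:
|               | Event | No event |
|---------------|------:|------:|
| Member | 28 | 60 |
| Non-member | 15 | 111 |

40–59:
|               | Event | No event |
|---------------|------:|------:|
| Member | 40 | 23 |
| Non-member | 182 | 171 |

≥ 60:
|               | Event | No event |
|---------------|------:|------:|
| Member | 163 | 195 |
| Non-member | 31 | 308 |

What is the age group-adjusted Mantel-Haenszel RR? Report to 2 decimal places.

2.61

RR_MH = Σ(aᵢ·n₀ᵢ/nᵢ) / Σ(cᵢ·n₁ᵢ/nᵢ), with n₁ᵢ = aᵢ+bᵢ (exposed), n₀ᵢ = cᵢ+dᵢ (unexposed), nᵢ = n₁ᵢ+n₀ᵢ.
Stratum 1 (< 40): n₁ = 88, n₀ = 126, n = 214; a·n₀/n = 28·126/214 = 16.4860; c·n₁/n = 15·88/214 = 6.1682
Stratum 2 (40–59): n₁ = 63, n₀ = 353, n = 416; a·n₀/n = 40·353/416 = 33.9423; c·n₁/n = 182·63/416 = 27.5625
Stratum 3 (≥ 60): n₁ = 358, n₀ = 339, n = 697; a·n₀/n = 163·339/697 = 79.2783; c·n₁/n = 31·358/697 = 15.9225
RR_MH = (16.4860 + 33.9423 + 79.2783) / (6.1682 + 27.5625 + 15.9225) = 129.7066 / 49.6532 = 2.61225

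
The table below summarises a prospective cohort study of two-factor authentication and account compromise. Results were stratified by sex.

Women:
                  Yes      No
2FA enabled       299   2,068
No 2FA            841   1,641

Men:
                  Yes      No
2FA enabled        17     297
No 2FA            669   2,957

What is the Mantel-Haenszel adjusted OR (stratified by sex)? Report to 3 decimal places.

0.279

OR_MH = Σ(aᵢdᵢ/nᵢ) / Σ(bᵢcᵢ/nᵢ), where nᵢ is the stratum total.
Stratum 1 (Women): n = 4849; a·d/n = 299·1641/4849 = 101.1877; b·c/n = 2068·841/4849 = 358.6694
Stratum 2 (Men): n = 3940; a·d/n = 17·2957/3940 = 12.7586; b·c/n = 297·669/3940 = 50.4297
OR_MH = (101.1877 + 12.7586) / (358.6694 + 50.4297) = 113.9463 / 409.0991 = 0.27853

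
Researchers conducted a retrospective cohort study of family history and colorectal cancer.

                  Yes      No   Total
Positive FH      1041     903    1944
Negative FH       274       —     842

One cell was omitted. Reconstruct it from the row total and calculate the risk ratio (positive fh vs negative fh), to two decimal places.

1.65

The missing cell is in the unexposed row: 842 − 274 = 568.
So a = 1041, b = 903, c = 274, d = 568.
RR = [a/(a+b)] / [c/(c+d)] = (1041/1944) / (274/842) = 0.53549/0.32542 = 1.64557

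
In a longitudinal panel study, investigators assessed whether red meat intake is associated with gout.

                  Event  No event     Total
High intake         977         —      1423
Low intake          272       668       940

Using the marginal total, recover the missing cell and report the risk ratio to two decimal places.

2.37

The missing cell is in the exposed row: 1423 − 977 = 446.
So a = 977, b = 446, c = 272, d = 668.
RR = [a/(a+b)] / [c/(c+d)] = (977/1423) / (272/940) = 0.68658/0.28936 = 2.37273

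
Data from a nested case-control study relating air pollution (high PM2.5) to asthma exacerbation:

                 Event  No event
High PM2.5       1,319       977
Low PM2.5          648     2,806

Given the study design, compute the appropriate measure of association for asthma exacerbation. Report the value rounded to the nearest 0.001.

Cells: a = 1319, b = 977, c = 648, d = 2806.
This is a nested case-control study: participants were sampled on outcome status, so risks in the source population cannot be estimated directly — relative risk is not valid here. The odds ratio is the appropriate measure.
OR = (a·d)/(b·c) = (1319 × 2806) / (977 × 648) = 3701114 / 633096 = 5.84605

5.846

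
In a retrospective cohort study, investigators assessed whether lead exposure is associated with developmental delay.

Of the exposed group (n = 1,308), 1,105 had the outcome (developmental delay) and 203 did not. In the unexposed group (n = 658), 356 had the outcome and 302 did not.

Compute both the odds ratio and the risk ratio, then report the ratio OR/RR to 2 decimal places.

2.96

From the description: a = 1105, b = 203, c = 356, d = 302.
OR = (1105·302)/(203·356) = 333710/72268 = 4.61767
Risk in exposed = 1105/1308 = 0.84480; risk in unexposed = 356/658 = 0.54103; RR = 1.56146
OR/RR = 4.61767 / 1.56146 = 2.95728
The outcome is not rare, so the OR lies further from 1 than the RR.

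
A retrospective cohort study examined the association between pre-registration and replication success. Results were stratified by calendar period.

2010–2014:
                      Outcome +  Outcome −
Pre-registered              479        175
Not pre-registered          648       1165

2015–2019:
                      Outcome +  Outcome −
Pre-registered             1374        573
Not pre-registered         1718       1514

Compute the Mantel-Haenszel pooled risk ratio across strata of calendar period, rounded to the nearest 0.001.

1.479

RR_MH = Σ(aᵢ·n₀ᵢ/nᵢ) / Σ(cᵢ·n₁ᵢ/nᵢ), with n₁ᵢ = aᵢ+bᵢ (exposed), n₀ᵢ = cᵢ+dᵢ (unexposed), nᵢ = n₁ᵢ+n₀ᵢ.
Stratum 1 (2010–2014): n₁ = 654, n₀ = 1813, n = 2467; a·n₀/n = 479·1813/2467 = 352.0174; c·n₁/n = 648·654/2467 = 171.7844
Stratum 2 (2015–2019): n₁ = 1947, n₀ = 3232, n = 5179; a·n₀/n = 1374·3232/5179 = 857.4567; c·n₁/n = 1718·1947/5179 = 645.8672
RR_MH = (352.0174 + 857.4567) / (171.7844 + 645.8672) = 1209.4741 / 817.6515 = 1.47920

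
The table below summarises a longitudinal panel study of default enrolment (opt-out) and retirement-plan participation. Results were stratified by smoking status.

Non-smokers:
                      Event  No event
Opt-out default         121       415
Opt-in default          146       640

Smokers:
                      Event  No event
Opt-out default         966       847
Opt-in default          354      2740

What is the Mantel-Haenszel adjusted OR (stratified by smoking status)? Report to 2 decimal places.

5.59

OR_MH = Σ(aᵢdᵢ/nᵢ) / Σ(bᵢcᵢ/nᵢ), where nᵢ is the stratum total.
Stratum 1 (Non-smokers): n = 1322; a·d/n = 121·640/1322 = 58.5779; b·c/n = 415·146/1322 = 45.8321
Stratum 2 (Smokers): n = 4907; a·d/n = 966·2740/4907 = 539.4009; b·c/n = 847·354/4907 = 61.1041
OR_MH = (58.5779 + 539.4009) / (45.8321 + 61.1041) = 597.9788 / 106.9362 = 5.59192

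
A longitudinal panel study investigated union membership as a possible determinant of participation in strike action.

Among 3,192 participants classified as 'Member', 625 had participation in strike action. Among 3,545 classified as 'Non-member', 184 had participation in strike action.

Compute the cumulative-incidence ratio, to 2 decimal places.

From the description: a = 625, b = 2567, c = 184, d = 3361.
Risk in exposed = 625/3192 = 0.19580; risk in unexposed = 184/3545 = 0.05190.
RR = 0.19580 / 0.05190 = 3.77238
The risk among the exposed is 3.77 times that among the unexposed.

3.77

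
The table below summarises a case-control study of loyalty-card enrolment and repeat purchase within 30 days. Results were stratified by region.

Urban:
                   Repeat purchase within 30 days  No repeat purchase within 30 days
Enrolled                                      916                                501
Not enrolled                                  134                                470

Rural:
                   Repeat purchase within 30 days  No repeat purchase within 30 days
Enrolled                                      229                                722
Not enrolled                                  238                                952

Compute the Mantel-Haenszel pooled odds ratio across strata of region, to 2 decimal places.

2.77

OR_MH = Σ(aᵢdᵢ/nᵢ) / Σ(bᵢcᵢ/nᵢ), where nᵢ is the stratum total.
Stratum 1 (Urban): n = 2021; a·d/n = 916·470/2021 = 213.0233; b·c/n = 501·134/2021 = 33.2182
Stratum 2 (Rural): n = 2141; a·d/n = 229·952/2141 = 101.8253; b·c/n = 722·238/2141 = 80.2597
OR_MH = (213.0233 + 101.8253) / (33.2182 + 80.2597) = 314.8486 / 113.4779 = 2.77454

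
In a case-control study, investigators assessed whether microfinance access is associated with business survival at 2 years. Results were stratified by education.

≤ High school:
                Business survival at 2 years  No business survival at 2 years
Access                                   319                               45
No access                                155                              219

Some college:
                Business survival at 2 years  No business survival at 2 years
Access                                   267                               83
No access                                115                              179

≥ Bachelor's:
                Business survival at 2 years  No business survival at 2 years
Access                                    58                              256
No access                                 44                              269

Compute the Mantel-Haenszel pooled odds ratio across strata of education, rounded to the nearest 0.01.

OR_MH = Σ(aᵢdᵢ/nᵢ) / Σ(bᵢcᵢ/nᵢ), where nᵢ is the stratum total.
Stratum 1 (≤ High school): n = 738; a·d/n = 319·219/738 = 94.6626; b·c/n = 45·155/738 = 9.4512
Stratum 2 (Some college): n = 644; a·d/n = 267·179/644 = 74.2127; b·c/n = 83·115/644 = 14.8214
Stratum 3 (≥ Bachelor's): n = 627; a·d/n = 58·269/627 = 24.8836; b·c/n = 256·44/627 = 17.9649
OR_MH = (94.6626 + 74.2127 + 24.8836) / (9.4512 + 14.8214 + 17.9649) = 193.7589 / 42.2376 = 4.58736

4.59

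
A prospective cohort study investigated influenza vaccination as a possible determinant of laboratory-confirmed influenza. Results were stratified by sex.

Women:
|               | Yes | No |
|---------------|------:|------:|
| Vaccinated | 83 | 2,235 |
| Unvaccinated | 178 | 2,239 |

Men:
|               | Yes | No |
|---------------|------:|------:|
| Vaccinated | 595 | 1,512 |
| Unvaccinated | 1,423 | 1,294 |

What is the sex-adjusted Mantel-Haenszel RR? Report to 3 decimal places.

RR_MH = Σ(aᵢ·n₀ᵢ/nᵢ) / Σ(cᵢ·n₁ᵢ/nᵢ), with n₁ᵢ = aᵢ+bᵢ (exposed), n₀ᵢ = cᵢ+dᵢ (unexposed), nᵢ = n₁ᵢ+n₀ᵢ.
Stratum 1 (Women): n₁ = 2318, n₀ = 2417, n = 4735; a·n₀/n = 83·2417/4735 = 42.3677; c·n₁/n = 178·2318/4735 = 87.1392
Stratum 2 (Men): n₁ = 2107, n₀ = 2717, n = 4824; a·n₀/n = 595·2717/4824 = 335.1192; c·n₁/n = 1423·2107/4824 = 621.5301
RR_MH = (42.3677 + 335.1192) / (87.1392 + 621.5301) = 377.4869 / 708.6692 = 0.53267

0.533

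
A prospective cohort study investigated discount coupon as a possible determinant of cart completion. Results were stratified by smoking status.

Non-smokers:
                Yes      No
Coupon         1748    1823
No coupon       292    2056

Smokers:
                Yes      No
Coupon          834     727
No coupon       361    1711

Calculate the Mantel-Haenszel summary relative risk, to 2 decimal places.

3.53

RR_MH = Σ(aᵢ·n₀ᵢ/nᵢ) / Σ(cᵢ·n₁ᵢ/nᵢ), with n₁ᵢ = aᵢ+bᵢ (exposed), n₀ᵢ = cᵢ+dᵢ (unexposed), nᵢ = n₁ᵢ+n₀ᵢ.
Stratum 1 (Non-smokers): n₁ = 3571, n₀ = 2348, n = 5919; a·n₀/n = 1748·2348/5919 = 693.4117; c·n₁/n = 292·3571/5919 = 176.1669
Stratum 2 (Smokers): n₁ = 1561, n₀ = 2072, n = 3633; a·n₀/n = 834·2072/3633 = 475.6532; c·n₁/n = 361·1561/3633 = 155.1118
RR_MH = (693.4117 + 475.6532) / (176.1669 + 155.1118) = 1169.0649 / 331.2787 = 3.52895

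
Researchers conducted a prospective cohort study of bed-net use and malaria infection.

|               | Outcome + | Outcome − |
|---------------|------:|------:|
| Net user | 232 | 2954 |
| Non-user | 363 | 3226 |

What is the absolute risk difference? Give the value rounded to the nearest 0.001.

Cells: a = 232, b = 2954, c = 363, d = 3226.
Risk in exposed = 232/3186 = 0.072819; risk in unexposed = 363/3589 = 0.101142.
Risk difference = 0.072819 − 0.101142 = -0.028324

-0.028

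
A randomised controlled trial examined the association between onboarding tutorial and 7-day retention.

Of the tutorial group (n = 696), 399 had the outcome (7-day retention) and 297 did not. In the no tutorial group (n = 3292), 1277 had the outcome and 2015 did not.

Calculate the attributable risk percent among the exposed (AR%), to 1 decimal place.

32.3

From the description: a = 399, b = 297, c = 1277, d = 2015.
Risk in exposed = 399/696 = 0.57328; risk in unexposed = 1277/3292 = 0.38791.
RR = 0.57328/0.38791 = 1.47786
AR% = (RR − 1)/RR × 100 = (1.47786 − 1)/1.47786 × 100 = 32.3345%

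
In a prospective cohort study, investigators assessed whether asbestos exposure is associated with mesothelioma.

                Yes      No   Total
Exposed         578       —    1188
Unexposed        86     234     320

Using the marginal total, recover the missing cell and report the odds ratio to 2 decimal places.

The missing cell is in the exposed row: 1188 − 578 = 610.
So a = 578, b = 610, c = 86, d = 234.
OR = (a·d)/(b·c) = (578 × 234) / (610 × 86) = 135252 / 52460 = 2.57819

2.58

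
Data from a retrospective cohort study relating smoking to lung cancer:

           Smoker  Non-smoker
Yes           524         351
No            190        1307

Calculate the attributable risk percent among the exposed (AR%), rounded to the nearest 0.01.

71.15

Reading the table with exposure as columns: a = 524 (Smoker, case), b = 190 (Smoker, non-case), c = 351 (Non-smoker, case), d = 1307.
Risk in exposed = 524/714 = 0.73389; risk in unexposed = 351/1658 = 0.21170.
RR = 0.73389/0.21170 = 3.46665
AR% = (RR − 1)/RR × 100 = (3.46665 − 1)/3.46665 × 100 = 71.1537%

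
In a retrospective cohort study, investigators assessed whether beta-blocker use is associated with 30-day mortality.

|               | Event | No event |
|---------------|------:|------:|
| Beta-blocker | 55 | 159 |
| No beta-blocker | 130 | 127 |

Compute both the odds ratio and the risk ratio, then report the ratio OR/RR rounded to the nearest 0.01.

0.67

Cells: a = 55, b = 159, c = 130, d = 127.
OR = (55·127)/(159·130) = 6985/20670 = 0.33793
Risk in exposed = 55/214 = 0.25701; risk in unexposed = 130/257 = 0.50584; RR = 0.50809
OR/RR = 0.33793 / 0.50809 = 0.66510
The outcome is not rare, so the OR lies further from 1 than the RR.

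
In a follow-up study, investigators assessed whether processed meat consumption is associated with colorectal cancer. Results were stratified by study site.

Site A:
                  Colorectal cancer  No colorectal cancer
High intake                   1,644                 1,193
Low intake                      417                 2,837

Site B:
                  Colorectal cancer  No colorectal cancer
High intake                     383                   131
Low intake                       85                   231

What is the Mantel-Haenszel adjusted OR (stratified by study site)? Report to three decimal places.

OR_MH = Σ(aᵢdᵢ/nᵢ) / Σ(bᵢcᵢ/nᵢ), where nᵢ is the stratum total.
Stratum 1 (Site A): n = 6091; a·d/n = 1644·2837/6091 = 765.7245; b·c/n = 1193·417/6091 = 81.6748
Stratum 2 (Site B): n = 830; a·d/n = 383·231/830 = 106.5940; b·c/n = 131·85/830 = 13.4157
OR_MH = (765.7245 + 106.5940) / (81.6748 + 13.4157) = 872.3185 / 95.0904 = 9.17357

9.174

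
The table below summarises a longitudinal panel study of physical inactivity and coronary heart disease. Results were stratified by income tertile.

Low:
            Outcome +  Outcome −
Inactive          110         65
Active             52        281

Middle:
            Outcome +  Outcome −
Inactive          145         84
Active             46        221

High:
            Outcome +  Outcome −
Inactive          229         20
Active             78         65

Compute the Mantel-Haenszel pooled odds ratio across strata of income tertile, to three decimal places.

8.870

OR_MH = Σ(aᵢdᵢ/nᵢ) / Σ(bᵢcᵢ/nᵢ), where nᵢ is the stratum total.
Stratum 1 (Low): n = 508; a·d/n = 110·281/508 = 60.8465; b·c/n = 65·52/508 = 6.6535
Stratum 2 (Middle): n = 496; a·d/n = 145·221/496 = 64.6069; b·c/n = 84·46/496 = 7.7903
Stratum 3 (High): n = 392; a·d/n = 229·65/392 = 37.9719; b·c/n = 20·78/392 = 3.9796
OR_MH = (60.8465 + 64.6069 + 37.9719) / (6.6535 + 7.7903 + 3.9796) = 163.4253 / 18.4235 = 8.87050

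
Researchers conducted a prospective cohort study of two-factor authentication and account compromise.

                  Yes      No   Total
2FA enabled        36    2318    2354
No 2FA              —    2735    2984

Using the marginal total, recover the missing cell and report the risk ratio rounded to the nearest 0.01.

0.18

The missing cell is in the unexposed row: 2984 − 2735 = 249.
So a = 36, b = 2318, c = 249, d = 2735.
RR = [a/(a+b)] / [c/(c+d)] = (36/2354) / (249/2984) = 0.01529/0.08345 = 0.18327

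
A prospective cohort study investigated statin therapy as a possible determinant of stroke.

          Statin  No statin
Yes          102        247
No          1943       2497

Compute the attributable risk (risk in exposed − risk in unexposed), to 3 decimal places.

Reading the table with exposure as columns: a = 102 (Statin, case), b = 1943 (Statin, non-case), c = 247 (No statin, case), d = 2497.
Risk in exposed = 102/2045 = 0.049878; risk in unexposed = 247/2744 = 0.090015.
Risk difference = 0.049878 − 0.090015 = -0.040137

-0.040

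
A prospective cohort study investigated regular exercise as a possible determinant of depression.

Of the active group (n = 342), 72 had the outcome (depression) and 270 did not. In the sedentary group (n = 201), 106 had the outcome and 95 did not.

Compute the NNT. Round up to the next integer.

4

Risk in treated group = 72/342 = 0.21053; risk in control = 106/201 = 0.52736.
Absolute risk reduction = 0.52736 − 0.21053 = 0.31684
NNT = 1 / ARR = 1 / 0.31684 = 3.156 → round up → 4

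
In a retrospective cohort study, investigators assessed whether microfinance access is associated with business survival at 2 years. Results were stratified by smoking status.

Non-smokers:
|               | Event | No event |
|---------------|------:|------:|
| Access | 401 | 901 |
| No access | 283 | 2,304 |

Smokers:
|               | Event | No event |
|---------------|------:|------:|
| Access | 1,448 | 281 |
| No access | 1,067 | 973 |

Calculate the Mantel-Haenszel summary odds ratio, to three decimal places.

OR_MH = Σ(aᵢdᵢ/nᵢ) / Σ(bᵢcᵢ/nᵢ), where nᵢ is the stratum total.
Stratum 1 (Non-smokers): n = 3889; a·d/n = 401·2304/3889 = 237.5685; b·c/n = 901·283/3889 = 65.5652
Stratum 2 (Smokers): n = 3769; a·d/n = 1448·973/3769 = 373.8137; b·c/n = 281·1067/3769 = 79.5508
OR_MH = (237.5685 + 373.8137) / (65.5652 + 79.5508) = 611.3823 / 145.1160 = 4.21306

4.213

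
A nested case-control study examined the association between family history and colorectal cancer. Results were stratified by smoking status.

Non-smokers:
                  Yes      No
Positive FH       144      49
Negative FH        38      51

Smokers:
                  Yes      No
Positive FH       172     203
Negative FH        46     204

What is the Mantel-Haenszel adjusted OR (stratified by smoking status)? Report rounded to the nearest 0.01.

3.81

OR_MH = Σ(aᵢdᵢ/nᵢ) / Σ(bᵢcᵢ/nᵢ), where nᵢ is the stratum total.
Stratum 1 (Non-smokers): n = 282; a·d/n = 144·51/282 = 26.0426; b·c/n = 49·38/282 = 6.6028
Stratum 2 (Smokers): n = 625; a·d/n = 172·204/625 = 56.1408; b·c/n = 203·46/625 = 14.9408
OR_MH = (26.0426 + 56.1408) / (6.6028 + 14.9408) = 82.1834 / 21.5436 = 3.81474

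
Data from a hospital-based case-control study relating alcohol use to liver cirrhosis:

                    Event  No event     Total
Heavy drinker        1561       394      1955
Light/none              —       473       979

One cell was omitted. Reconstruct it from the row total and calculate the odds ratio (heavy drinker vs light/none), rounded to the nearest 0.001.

3.704

The missing cell is in the unexposed row: 979 − 473 = 506.
So a = 1561, b = 394, c = 506, d = 473.
OR = (a·d)/(b·c) = (1561 × 473) / (394 × 506) = 738353 / 199364 = 3.70354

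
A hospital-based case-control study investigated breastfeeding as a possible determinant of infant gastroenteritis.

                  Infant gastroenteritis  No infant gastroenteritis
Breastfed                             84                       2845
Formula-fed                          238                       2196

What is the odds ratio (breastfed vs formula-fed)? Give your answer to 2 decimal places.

Cells: a = 84, b = 2845, c = 238, d = 2196.
OR = (a·d)/(b·c) = (84 × 2196) / (2845 × 238) = 184464 / 677110 = 0.27243
Exposure is associated with lower odds of infant gastroenteritis (OR = 0.27 < 1).

0.27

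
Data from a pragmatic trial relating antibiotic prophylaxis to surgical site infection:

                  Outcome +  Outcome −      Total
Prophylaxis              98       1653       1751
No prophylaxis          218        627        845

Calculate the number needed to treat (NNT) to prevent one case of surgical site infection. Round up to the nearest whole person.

5

Risk in treated group = 98/1751 = 0.05597; risk in control = 218/845 = 0.25799.
Absolute risk reduction = 0.25799 − 0.05597 = 0.20202
NNT = 1 / ARR = 1 / 0.20202 = 4.950 → round up → 5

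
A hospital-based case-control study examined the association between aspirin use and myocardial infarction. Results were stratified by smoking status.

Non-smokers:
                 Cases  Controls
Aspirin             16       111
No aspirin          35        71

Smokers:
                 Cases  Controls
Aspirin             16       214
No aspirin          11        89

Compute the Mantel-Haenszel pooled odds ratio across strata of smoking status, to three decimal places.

OR_MH = Σ(aᵢdᵢ/nᵢ) / Σ(bᵢcᵢ/nᵢ), where nᵢ is the stratum total.
Stratum 1 (Non-smokers): n = 233; a·d/n = 16·71/233 = 4.8755; b·c/n = 111·35/233 = 16.6738
Stratum 2 (Smokers): n = 330; a·d/n = 16·89/330 = 4.3152; b·c/n = 214·11/330 = 7.1333
OR_MH = (4.8755 + 4.3152) / (16.6738 + 7.1333) = 9.1907 / 23.8072 = 0.38605

0.386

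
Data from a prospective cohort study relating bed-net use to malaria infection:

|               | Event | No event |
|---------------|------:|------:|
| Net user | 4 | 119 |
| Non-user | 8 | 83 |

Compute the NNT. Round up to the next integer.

Risk in treated group = 4/123 = 0.03252; risk in control = 8/91 = 0.08791.
Absolute risk reduction = 0.08791 − 0.03252 = 0.05539
NNT = 1 / ARR = 1 / 0.05539 = 18.053 → round up → 19

19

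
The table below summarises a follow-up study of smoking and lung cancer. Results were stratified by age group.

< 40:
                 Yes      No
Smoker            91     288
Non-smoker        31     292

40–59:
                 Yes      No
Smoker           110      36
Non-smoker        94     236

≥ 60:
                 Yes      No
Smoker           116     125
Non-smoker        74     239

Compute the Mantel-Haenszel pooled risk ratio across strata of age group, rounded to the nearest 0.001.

RR_MH = Σ(aᵢ·n₀ᵢ/nᵢ) / Σ(cᵢ·n₁ᵢ/nᵢ), with n₁ᵢ = aᵢ+bᵢ (exposed), n₀ᵢ = cᵢ+dᵢ (unexposed), nᵢ = n₁ᵢ+n₀ᵢ.
Stratum 1 (< 40): n₁ = 379, n₀ = 323, n = 702; a·n₀/n = 91·323/702 = 41.8704; c·n₁/n = 31·379/702 = 16.7365
Stratum 2 (40–59): n₁ = 146, n₀ = 330, n = 476; a·n₀/n = 110·330/476 = 76.2605; c·n₁/n = 94·146/476 = 28.8319
Stratum 3 (≥ 60): n₁ = 241, n₀ = 313, n = 554; a·n₀/n = 116·313/554 = 65.5379; c·n₁/n = 74·241/554 = 32.1913
RR_MH = (41.8704 + 76.2605 + 65.5379) / (16.7365 + 28.8319 + 32.1913) = 183.6688 / 77.7597 = 2.36200

2.362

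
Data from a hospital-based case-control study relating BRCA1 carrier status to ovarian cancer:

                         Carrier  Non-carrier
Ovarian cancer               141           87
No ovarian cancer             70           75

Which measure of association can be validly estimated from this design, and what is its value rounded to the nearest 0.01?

1.74

Reading the table with exposure as columns: a = 141 (Carrier, case), b = 70 (Carrier, non-case), c = 87 (Non-carrier, case), d = 75.
This is a hospital-based case-control study: participants were sampled on outcome status, so risks in the source population cannot be estimated directly — relative risk is not valid here. The odds ratio is the appropriate measure.
OR = (a·d)/(b·c) = (141 × 75) / (70 × 87) = 10575 / 6090 = 1.73645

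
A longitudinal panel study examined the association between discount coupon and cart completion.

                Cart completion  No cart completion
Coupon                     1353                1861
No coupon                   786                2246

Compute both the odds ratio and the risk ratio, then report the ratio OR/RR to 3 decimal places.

1.279

Cells: a = 1353, b = 1861, c = 786, d = 2246.
OR = (1353·2246)/(1861·786) = 3038838/1462746 = 2.07749
Risk in exposed = 1353/3214 = 0.42097; risk in unexposed = 786/3032 = 0.25923; RR = 1.62390
OR/RR = 2.07749 / 1.62390 = 1.27932
The outcome is not rare, so the OR lies further from 1 than the RR.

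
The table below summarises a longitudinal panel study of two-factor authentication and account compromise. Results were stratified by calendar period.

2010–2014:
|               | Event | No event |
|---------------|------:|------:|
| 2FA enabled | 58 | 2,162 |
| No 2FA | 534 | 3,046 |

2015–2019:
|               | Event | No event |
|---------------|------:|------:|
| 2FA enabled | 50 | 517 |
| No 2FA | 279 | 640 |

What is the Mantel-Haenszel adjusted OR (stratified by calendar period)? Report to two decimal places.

0.18

OR_MH = Σ(aᵢdᵢ/nᵢ) / Σ(bᵢcᵢ/nᵢ), where nᵢ is the stratum total.
Stratum 1 (2010–2014): n = 5800; a·d/n = 58·3046/5800 = 30.4600; b·c/n = 2162·534/5800 = 199.0531
Stratum 2 (2015–2019): n = 1486; a·d/n = 50·640/1486 = 21.5343; b·c/n = 517·279/1486 = 97.0680
OR_MH = (30.4600 + 21.5343) / (199.0531 + 97.0680) = 51.9943 / 296.1211 = 0.17558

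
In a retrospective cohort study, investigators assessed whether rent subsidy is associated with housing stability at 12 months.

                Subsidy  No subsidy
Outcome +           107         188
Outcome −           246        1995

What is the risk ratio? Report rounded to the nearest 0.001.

Reading the table with exposure as columns: a = 107 (Subsidy, case), b = 246 (Subsidy, non-case), c = 188 (No subsidy, case), d = 1995.
Risk in exposed = 107/353 = 0.30312; risk in unexposed = 188/2183 = 0.08612.
RR = 0.30312 / 0.08612 = 3.51969
The risk among the exposed is 3.52 times that among the unexposed.

3.520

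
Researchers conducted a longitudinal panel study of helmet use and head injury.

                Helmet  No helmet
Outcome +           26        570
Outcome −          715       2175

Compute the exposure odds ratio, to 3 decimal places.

Reading the table with exposure as columns: a = 26 (Helmet, case), b = 715 (Helmet, non-case), c = 570 (No helmet, case), d = 2175.
OR = (a·d)/(b·c) = (26 × 2175) / (715 × 570) = 56550 / 407550 = 0.13876
Exposure is associated with lower odds of head injury (OR = 0.14 < 1).

0.139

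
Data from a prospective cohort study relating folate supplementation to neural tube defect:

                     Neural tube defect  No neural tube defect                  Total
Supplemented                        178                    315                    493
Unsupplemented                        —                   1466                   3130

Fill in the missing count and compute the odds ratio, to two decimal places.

0.50

The missing cell is in the unexposed row: 3130 − 1466 = 1664.
So a = 178, b = 315, c = 1664, d = 1466.
OR = (a·d)/(b·c) = (178 × 1466) / (315 × 1664) = 260948 / 524160 = 0.49784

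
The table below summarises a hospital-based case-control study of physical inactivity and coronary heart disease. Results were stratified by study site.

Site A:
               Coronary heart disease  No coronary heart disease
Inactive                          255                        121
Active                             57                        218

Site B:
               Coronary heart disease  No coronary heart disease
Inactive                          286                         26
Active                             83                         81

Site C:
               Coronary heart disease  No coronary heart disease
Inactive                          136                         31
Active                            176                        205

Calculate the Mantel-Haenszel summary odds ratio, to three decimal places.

OR_MH = Σ(aᵢdᵢ/nᵢ) / Σ(bᵢcᵢ/nᵢ), where nᵢ is the stratum total.
Stratum 1 (Site A): n = 651; a·d/n = 255·218/651 = 85.3917; b·c/n = 121·57/651 = 10.5945
Stratum 2 (Site B): n = 476; a·d/n = 286·81/476 = 48.6681; b·c/n = 26·83/476 = 4.5336
Stratum 3 (Site C): n = 548; a·d/n = 136·205/548 = 50.8759; b·c/n = 31·176/548 = 9.9562
OR_MH = (85.3917 + 48.6681 + 50.8759) / (10.5945 + 4.5336 + 9.9562) = 184.9357 / 25.0843 = 7.37257

7.373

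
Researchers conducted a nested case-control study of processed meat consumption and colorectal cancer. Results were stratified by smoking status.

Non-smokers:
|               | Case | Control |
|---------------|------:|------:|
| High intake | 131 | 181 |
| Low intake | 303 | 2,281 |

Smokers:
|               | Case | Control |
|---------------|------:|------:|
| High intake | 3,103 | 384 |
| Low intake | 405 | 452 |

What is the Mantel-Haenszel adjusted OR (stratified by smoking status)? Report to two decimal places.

7.78

OR_MH = Σ(aᵢdᵢ/nᵢ) / Σ(bᵢcᵢ/nᵢ), where nᵢ is the stratum total.
Stratum 1 (Non-smokers): n = 2896; a·d/n = 131·2281/2896 = 103.1806; b·c/n = 181·303/2896 = 18.9375
Stratum 2 (Smokers): n = 4344; a·d/n = 3103·452/4344 = 322.8720; b·c/n = 384·405/4344 = 35.8011
OR_MH = (103.1806 + 322.8720) / (18.9375 + 35.8011) = 426.0526 / 54.7386 = 7.78340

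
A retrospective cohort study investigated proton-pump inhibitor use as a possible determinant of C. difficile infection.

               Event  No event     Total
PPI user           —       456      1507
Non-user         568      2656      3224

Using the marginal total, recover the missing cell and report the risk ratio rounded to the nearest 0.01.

3.96

The missing cell is in the exposed row: 1507 − 456 = 1051.
So a = 1051, b = 456, c = 568, d = 2656.
RR = [a/(a+b)] / [c/(c+d)] = (1051/1507) / (568/3224) = 0.69741/0.17618 = 3.95855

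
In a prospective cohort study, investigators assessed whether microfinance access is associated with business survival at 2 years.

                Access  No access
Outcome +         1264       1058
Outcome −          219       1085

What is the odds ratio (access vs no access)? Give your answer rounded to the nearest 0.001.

Reading the table with exposure as columns: a = 1264 (Access, case), b = 219 (Access, non-case), c = 1058 (No access, case), d = 1085.
OR = (a·d)/(b·c) = (1264 × 1085) / (219 × 1058) = 1371440 / 231702 = 5.91898
The odds of business survival at 2 years are about 5.92 times as high in the access group.

5.919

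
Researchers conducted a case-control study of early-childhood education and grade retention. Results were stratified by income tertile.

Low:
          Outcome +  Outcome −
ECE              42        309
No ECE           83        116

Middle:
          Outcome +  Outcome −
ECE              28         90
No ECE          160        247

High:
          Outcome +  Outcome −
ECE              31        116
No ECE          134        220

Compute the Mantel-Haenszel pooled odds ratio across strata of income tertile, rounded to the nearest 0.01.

0.34

OR_MH = Σ(aᵢdᵢ/nᵢ) / Σ(bᵢcᵢ/nᵢ), where nᵢ is the stratum total.
Stratum 1 (Low): n = 550; a·d/n = 42·116/550 = 8.8582; b·c/n = 309·83/550 = 46.6309
Stratum 2 (Middle): n = 525; a·d/n = 28·247/525 = 13.1733; b·c/n = 90·160/525 = 27.4286
Stratum 3 (High): n = 501; a·d/n = 31·220/501 = 13.6128; b·c/n = 116·134/501 = 31.0259
OR_MH = (8.8582 + 13.1733 + 13.6128) / (46.6309 + 27.4286 + 31.0259) = 35.6443 / 105.0854 = 0.33919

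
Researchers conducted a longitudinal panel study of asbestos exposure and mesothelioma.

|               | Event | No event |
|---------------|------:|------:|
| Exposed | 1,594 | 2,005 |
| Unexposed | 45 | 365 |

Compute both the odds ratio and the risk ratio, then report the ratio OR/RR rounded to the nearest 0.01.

Cells: a = 1594, b = 2005, c = 45, d = 365.
OR = (1594·365)/(2005·45) = 581810/90225 = 6.44843
Risk in exposed = 1594/3599 = 0.44290; risk in unexposed = 45/410 = 0.10976; RR = 4.03532
OR/RR = 6.44843 / 4.03532 = 1.59800
The outcome is not rare, so the OR lies further from 1 than the RR.

1.60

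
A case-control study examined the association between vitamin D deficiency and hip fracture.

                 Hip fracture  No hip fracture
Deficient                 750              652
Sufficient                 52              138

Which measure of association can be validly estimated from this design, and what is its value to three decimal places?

Cells: a = 750, b = 652, c = 52, d = 138.
This is a case-control study: participants were sampled on outcome status, so risks in the source population cannot be estimated directly — relative risk is not valid here. The odds ratio is the appropriate measure.
OR = (a·d)/(b·c) = (750 × 138) / (652 × 52) = 103500 / 33904 = 3.05274

3.053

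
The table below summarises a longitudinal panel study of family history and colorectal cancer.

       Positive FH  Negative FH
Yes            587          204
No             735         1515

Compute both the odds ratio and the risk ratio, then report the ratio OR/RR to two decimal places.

Reading the table with exposure as columns: a = 587 (Positive FH, case), b = 735 (Positive FH, non-case), c = 204 (Negative FH, case), d = 1515.
OR = (587·1515)/(735·204) = 889305/149940 = 5.93107
Risk in exposed = 587/1322 = 0.44402; risk in unexposed = 204/1719 = 0.11867; RR = 3.74156
OR/RR = 5.93107 / 3.74156 = 1.58519
The outcome is not rare, so the OR lies further from 1 than the RR.

1.59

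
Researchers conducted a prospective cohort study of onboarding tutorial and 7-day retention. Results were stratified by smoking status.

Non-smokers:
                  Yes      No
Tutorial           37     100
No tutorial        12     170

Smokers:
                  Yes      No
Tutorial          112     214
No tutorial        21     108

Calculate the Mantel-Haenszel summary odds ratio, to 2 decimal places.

OR_MH = Σ(aᵢdᵢ/nᵢ) / Σ(bᵢcᵢ/nᵢ), where nᵢ is the stratum total.
Stratum 1 (Non-smokers): n = 319; a·d/n = 37·170/319 = 19.7179; b·c/n = 100·12/319 = 3.7618
Stratum 2 (Smokers): n = 455; a·d/n = 112·108/455 = 26.5846; b·c/n = 214·21/455 = 9.8769
OR_MH = (19.7179 + 26.5846) / (3.7618 + 9.8769) = 46.3025 / 13.6387 = 3.39494

3.39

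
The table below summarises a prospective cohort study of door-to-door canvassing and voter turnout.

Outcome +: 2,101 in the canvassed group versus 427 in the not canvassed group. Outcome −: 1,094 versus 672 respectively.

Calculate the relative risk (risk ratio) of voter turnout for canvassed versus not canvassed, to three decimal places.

1.692

From the description: a = 2101, b = 1094, c = 427, d = 672.
Risk in exposed = 2101/3195 = 0.65759; risk in unexposed = 427/1099 = 0.38854.
RR = 0.65759 / 0.38854 = 1.69249
The risk among the exposed is 1.69 times that among the unexposed.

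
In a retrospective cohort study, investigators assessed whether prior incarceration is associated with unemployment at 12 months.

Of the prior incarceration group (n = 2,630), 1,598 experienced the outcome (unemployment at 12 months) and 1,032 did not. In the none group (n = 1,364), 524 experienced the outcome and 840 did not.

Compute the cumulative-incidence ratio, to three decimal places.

From the description: a = 1598, b = 1032, c = 524, d = 840.
Risk in exposed = 1598/2630 = 0.60760; risk in unexposed = 524/1364 = 0.38416.
RR = 0.60760 / 0.38416 = 1.58163
The risk among the exposed is 1.58 times that among the unexposed.

1.582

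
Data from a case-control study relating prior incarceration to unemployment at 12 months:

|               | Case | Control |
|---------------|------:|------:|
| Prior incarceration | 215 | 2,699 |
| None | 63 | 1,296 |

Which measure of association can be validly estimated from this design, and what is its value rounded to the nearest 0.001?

Cells: a = 215, b = 2699, c = 63, d = 1296.
This is a case-control study: participants were sampled on outcome status, so risks in the source population cannot be estimated directly — relative risk is not valid here. The odds ratio is the appropriate measure.
OR = (a·d)/(b·c) = (215 × 1296) / (2699 × 63) = 278640 / 170037 = 1.63870

1.639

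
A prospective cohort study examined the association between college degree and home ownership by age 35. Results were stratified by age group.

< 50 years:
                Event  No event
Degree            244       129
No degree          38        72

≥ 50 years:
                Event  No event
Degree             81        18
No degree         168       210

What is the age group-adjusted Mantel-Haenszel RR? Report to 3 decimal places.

RR_MH = Σ(aᵢ·n₀ᵢ/nᵢ) / Σ(cᵢ·n₁ᵢ/nᵢ), with n₁ᵢ = aᵢ+bᵢ (exposed), n₀ᵢ = cᵢ+dᵢ (unexposed), nᵢ = n₁ᵢ+n₀ᵢ.
Stratum 1 (< 50 years): n₁ = 373, n₀ = 110, n = 483; a·n₀/n = 244·110/483 = 55.5694; c·n₁/n = 38·373/483 = 29.3458
Stratum 2 (≥ 50 years): n₁ = 99, n₀ = 378, n = 477; a·n₀/n = 81·378/477 = 64.1887; c·n₁/n = 168·99/477 = 34.8679
RR_MH = (55.5694 + 64.1887) / (29.3458 + 34.8679) = 119.7580 / 64.2137 = 1.86499

1.865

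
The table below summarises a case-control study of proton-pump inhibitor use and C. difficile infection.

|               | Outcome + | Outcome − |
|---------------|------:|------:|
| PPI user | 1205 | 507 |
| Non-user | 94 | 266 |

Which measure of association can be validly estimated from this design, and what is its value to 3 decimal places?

6.726

Cells: a = 1205, b = 507, c = 94, d = 266.
This is a case-control study: participants were sampled on outcome status, so risks in the source population cannot be estimated directly — relative risk is not valid here. The odds ratio is the appropriate measure.
OR = (a·d)/(b·c) = (1205 × 266) / (507 × 94) = 320530 / 47658 = 6.72563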